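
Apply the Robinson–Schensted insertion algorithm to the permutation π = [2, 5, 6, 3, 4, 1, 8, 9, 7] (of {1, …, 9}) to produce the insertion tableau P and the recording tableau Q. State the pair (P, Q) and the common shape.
P = [1, 3, 4, 7, 9] / [2, 6, 8] / [5];  Q = [1, 2, 3, 7, 8] / [4, 5, 9] / [6];  common shape = (5, 3, 1)

Row-insert the values π_1, π_2, … into P one at a time, bumping the leftmost entry strictly greater than the inserted value down to the next row. The recording tableau Q records, in position (i, j), the step at which that cell was added to P.
  Insert 2 (step 1): P = [2];  Q = [1]
  Insert 5 (step 2): P = [2, 5];  Q = [1, 2]
  Insert 6 (step 3): P = [2, 5, 6];  Q = [1, 2, 3]
  Insert 3 (step 4): P = [2, 3, 6] / [5];  Q = [1, 2, 3] / [4]
  Insert 4 (step 5): P = [2, 3, 4] / [5, 6];  Q = [1, 2, 3] / [4, 5]
  Insert 1 (step 6): P = [1, 3, 4] / [2, 6] / [5];  Q = [1, 2, 3] / [4, 5] / [6]
  Insert 8 (step 7): P = [1, 3, 4, 8] / [2, 6] / [5];  Q = [1, 2, 3, 7] / [4, 5] / [6]
  Insert 9 (step 8): P = [1, 3, 4, 8, 9] / [2, 6] / [5];  Q = [1, 2, 3, 7, 8] / [4, 5] / [6]
  Insert 7 (step 9): P = [1, 3, 4, 7, 9] / [2, 6, 8] / [5];  Q = [1, 2, 3, 7, 8] / [4, 5, 9] / [6]
Final shape: (5, 3, 1).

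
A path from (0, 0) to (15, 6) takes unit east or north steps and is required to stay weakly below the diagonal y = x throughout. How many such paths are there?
Number of paths = 33915

By the reflection principle (André's argument), the number of monotone paths to (15, 6) with n ≤ m that never go above y = x is C(21, 15) − C(21, 16) = 54264 − 20349 = 33915.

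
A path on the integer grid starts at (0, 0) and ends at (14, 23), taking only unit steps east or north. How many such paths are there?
Number of paths = 6107086800

A monotone lattice path from (0, 0) to (14, 23) consists of 14 east steps and 23 north steps in some order, so it is determined by which 14 of the 37 steps are east. The count is C(37, 14) = 6107086800.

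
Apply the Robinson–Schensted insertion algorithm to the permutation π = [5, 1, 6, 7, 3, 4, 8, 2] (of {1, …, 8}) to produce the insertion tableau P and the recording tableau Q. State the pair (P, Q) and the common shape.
P = [1, 2, 4, 8] / [3, 6, 7] / [5];  Q = [1, 3, 4, 7] / [2, 5, 6] / [8];  common shape = (4, 3, 1)

Row-insert the values π_1, π_2, … into P one at a time, bumping the leftmost entry strictly greater than the inserted value down to the next row. The recording tableau Q records, in position (i, j), the step at which that cell was added to P.
  Insert 5 (step 1): P = [5];  Q = [1]
  Insert 1 (step 2): P = [1] / [5];  Q = [1] / [2]
  Insert 6 (step 3): P = [1, 6] / [5];  Q = [1, 3] / [2]
  Insert 7 (step 4): P = [1, 6, 7] / [5];  Q = [1, 3, 4] / [2]
  Insert 3 (step 5): P = [1, 3, 7] / [5, 6];  Q = [1, 3, 4] / [2, 5]
  Insert 4 (step 6): P = [1, 3, 4] / [5, 6, 7];  Q = [1, 3, 4] / [2, 5, 6]
  Insert 8 (step 7): P = [1, 3, 4, 8] / [5, 6, 7];  Q = [1, 3, 4, 7] / [2, 5, 6]
  Insert 2 (step 8): P = [1, 2, 4, 8] / [3, 6, 7] / [5];  Q = [1, 3, 4, 7] / [2, 5, 6] / [8]
Final shape: (4, 3, 1).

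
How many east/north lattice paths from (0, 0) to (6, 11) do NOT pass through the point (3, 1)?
Number of paths = 11232

Total paths from (0, 0) to (6, 11): C(17, 6) = 12376. Paths through (3, 1): (paths (0, 0) → (3, 1)) × (paths (3, 1) → (6, 11)) = C(4, 3) · C(13, 3) = 4 · 286 = 1144. Avoidance count = 12376 − 1144 = 11232.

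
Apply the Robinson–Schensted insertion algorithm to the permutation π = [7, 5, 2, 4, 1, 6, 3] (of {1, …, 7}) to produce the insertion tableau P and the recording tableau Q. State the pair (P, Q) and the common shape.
P = [1, 3, 6] / [2, 4] / [5] / [7];  Q = [1, 4, 6] / [2, 7] / [3] / [5];  common shape = (3, 2, 1, 1)

Row-insert the values π_1, π_2, … into P one at a time, bumping the leftmost entry strictly greater than the inserted value down to the next row. The recording tableau Q records, in position (i, j), the step at which that cell was added to P.
  Insert 7 (step 1): P = [7];  Q = [1]
  Insert 5 (step 2): P = [5] / [7];  Q = [1] / [2]
  Insert 2 (step 3): P = [2] / [5] / [7];  Q = [1] / [2] / [3]
  Insert 4 (step 4): P = [2, 4] / [5] / [7];  Q = [1, 4] / [2] / [3]
  Insert 1 (step 5): P = [1, 4] / [2] / [5] / [7];  Q = [1, 4] / [2] / [3] / [5]
  Insert 6 (step 6): P = [1, 4, 6] / [2] / [5] / [7];  Q = [1, 4, 6] / [2] / [3] / [5]
  Insert 3 (step 7): P = [1, 3, 6] / [2, 4] / [5] / [7];  Q = [1, 4, 6] / [2, 7] / [3] / [5]
Final shape: (3, 2, 1, 1).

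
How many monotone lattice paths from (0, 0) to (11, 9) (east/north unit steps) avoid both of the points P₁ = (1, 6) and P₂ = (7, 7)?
Number of paths = 115213

Inclusion–exclusion. Total paths: C(20, 11) = 167960. Through P₁: C(7, 1)·C(13, 10) = 2002. Through P₂: C(14, 7)·C(6, 4) = 51480. Since P₁ is strictly southwest of P₂, a monotone path through both must visit P₁ then P₂; paths through both = C(7, 1)·C(7, 6)·C(6, 4) = 735. Avoid both = 167960 − 2002 − 51480 + 735 = 115213.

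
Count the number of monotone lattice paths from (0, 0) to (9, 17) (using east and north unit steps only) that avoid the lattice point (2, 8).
Number of paths = 2609750

Total paths from (0, 0) to (9, 17): C(26, 9) = 3124550. Paths through (2, 8): (paths (0, 0) → (2, 8)) × (paths (2, 8) → (9, 17)) = C(10, 2) · C(16, 7) = 45 · 11440 = 514800. Avoidance count = 3124550 − 514800 = 2609750.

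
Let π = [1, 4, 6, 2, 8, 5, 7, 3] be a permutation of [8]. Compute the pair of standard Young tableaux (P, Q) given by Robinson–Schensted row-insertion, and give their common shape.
P = [1, 2, 3, 7] / [4, 5, 8] / [6];  Q = [1, 2, 3, 5] / [4, 6, 7] / [8];  common shape = (4, 3, 1)

Row-insert the values π_1, π_2, … into P one at a time, bumping the leftmost entry strictly greater than the inserted value down to the next row. The recording tableau Q records, in position (i, j), the step at which that cell was added to P.
  Insert 1 (step 1): P = [1];  Q = [1]
  Insert 4 (step 2): P = [1, 4];  Q = [1, 2]
  Insert 6 (step 3): P = [1, 4, 6];  Q = [1, 2, 3]
  Insert 2 (step 4): P = [1, 2, 6] / [4];  Q = [1, 2, 3] / [4]
  Insert 8 (step 5): P = [1, 2, 6, 8] / [4];  Q = [1, 2, 3, 5] / [4]
  Insert 5 (step 6): P = [1, 2, 5, 8] / [4, 6];  Q = [1, 2, 3, 5] / [4, 6]
  Insert 7 (step 7): P = [1, 2, 5, 7] / [4, 6, 8];  Q = [1, 2, 3, 5] / [4, 6, 7]
  Insert 3 (step 8): P = [1, 2, 3, 7] / [4, 5, 8] / [6];  Q = [1, 2, 3, 5] / [4, 6, 7] / [8]
Final shape: (4, 3, 1).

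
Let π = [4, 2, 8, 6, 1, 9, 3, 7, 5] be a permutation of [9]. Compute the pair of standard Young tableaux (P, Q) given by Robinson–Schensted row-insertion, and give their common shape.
P = [1, 3, 5] / [2, 6, 7] / [4, 8, 9];  Q = [1, 3, 6] / [2, 4, 8] / [5, 7, 9];  common shape = (3, 3, 3)

Row-insert the values π_1, π_2, … into P one at a time, bumping the leftmost entry strictly greater than the inserted value down to the next row. The recording tableau Q records, in position (i, j), the step at which that cell was added to P.
  Insert 4 (step 1): P = [4];  Q = [1]
  Insert 2 (step 2): P = [2] / [4];  Q = [1] / [2]
  Insert 8 (step 3): P = [2, 8] / [4];  Q = [1, 3] / [2]
  Insert 6 (step 4): P = [2, 6] / [4, 8];  Q = [1, 3] / [2, 4]
  Insert 1 (step 5): P = [1, 6] / [2, 8] / [4];  Q = [1, 3] / [2, 4] / [5]
  Insert 9 (step 6): P = [1, 6, 9] / [2, 8] / [4];  Q = [1, 3, 6] / [2, 4] / [5]
  Insert 3 (step 7): P = [1, 3, 9] / [2, 6] / [4, 8];  Q = [1, 3, 6] / [2, 4] / [5, 7]
  Insert 7 (step 8): P = [1, 3, 7] / [2, 6, 9] / [4, 8];  Q = [1, 3, 6] / [2, 4, 8] / [5, 7]
  Insert 5 (step 9): P = [1, 3, 5] / [2, 6, 7] / [4, 8, 9];  Q = [1, 3, 6] / [2, 4, 8] / [5, 7, 9]
Final shape: (3, 3, 3).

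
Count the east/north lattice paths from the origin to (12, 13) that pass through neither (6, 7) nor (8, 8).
Number of paths = 2641744

Inclusion–exclusion. Total paths: C(25, 12) = 5200300. Through P₁: C(13, 6)·C(12, 6) = 1585584. Through P₂: C(16, 8)·C(9, 4) = 1621620. Since P₁ is strictly southwest of P₂, a monotone path through both must visit P₁ then P₂; paths through both = C(13, 6)·C(3, 2)·C(9, 4) = 648648. Avoid both = 5200300 − 1585584 − 1621620 + 648648 = 2641744.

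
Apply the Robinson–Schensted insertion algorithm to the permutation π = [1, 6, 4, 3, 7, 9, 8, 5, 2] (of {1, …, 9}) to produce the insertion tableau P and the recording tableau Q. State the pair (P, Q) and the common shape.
P = [1, 2, 5, 8] / [3, 7] / [4, 9] / [6];  Q = [1, 2, 5, 6] / [3, 7] / [4, 8] / [9];  common shape = (4, 2, 2, 1)

Row-insert the values π_1, π_2, … into P one at a time, bumping the leftmost entry strictly greater than the inserted value down to the next row. The recording tableau Q records, in position (i, j), the step at which that cell was added to P.
  Insert 1 (step 1): P = [1];  Q = [1]
  Insert 6 (step 2): P = [1, 6];  Q = [1, 2]
  Insert 4 (step 3): P = [1, 4] / [6];  Q = [1, 2] / [3]
  Insert 3 (step 4): P = [1, 3] / [4] / [6];  Q = [1, 2] / [3] / [4]
  Insert 7 (step 5): P = [1, 3, 7] / [4] / [6];  Q = [1, 2, 5] / [3] / [4]
  Insert 9 (step 6): P = [1, 3, 7, 9] / [4] / [6];  Q = [1, 2, 5, 6] / [3] / [4]
  Insert 8 (step 7): P = [1, 3, 7, 8] / [4, 9] / [6];  Q = [1, 2, 5, 6] / [3, 7] / [4]
  Insert 5 (step 8): P = [1, 3, 5, 8] / [4, 7] / [6, 9];  Q = [1, 2, 5, 6] / [3, 7] / [4, 8]
  Insert 2 (step 9): P = [1, 2, 5, 8] / [3, 7] / [4, 9] / [6];  Q = [1, 2, 5, 6] / [3, 7] / [4, 8] / [9]
Final shape: (4, 2, 2, 1).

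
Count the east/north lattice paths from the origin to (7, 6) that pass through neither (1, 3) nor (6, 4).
Number of paths = 822

Inclusion–exclusion. Total paths: C(13, 7) = 1716. Through P₁: C(4, 1)·C(9, 6) = 336. Through P₂: C(10, 6)·C(3, 1) = 630. Since P₁ is strictly southwest of P₂, a monotone path through both must visit P₁ then P₂; paths through both = C(4, 1)·C(6, 5)·C(3, 1) = 72. Avoid both = 1716 − 336 − 630 + 72 = 822.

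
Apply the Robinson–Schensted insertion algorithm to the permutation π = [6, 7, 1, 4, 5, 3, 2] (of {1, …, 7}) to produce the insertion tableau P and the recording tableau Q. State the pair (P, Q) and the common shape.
P = [1, 2, 5] / [3, 7] / [4] / [6];  Q = [1, 2, 5] / [3, 4] / [6] / [7];  common shape = (3, 2, 1, 1)

Row-insert the values π_1, π_2, … into P one at a time, bumping the leftmost entry strictly greater than the inserted value down to the next row. The recording tableau Q records, in position (i, j), the step at which that cell was added to P.
  Insert 6 (step 1): P = [6];  Q = [1]
  Insert 7 (step 2): P = [6, 7];  Q = [1, 2]
  Insert 1 (step 3): P = [1, 7] / [6];  Q = [1, 2] / [3]
  Insert 4 (step 4): P = [1, 4] / [6, 7];  Q = [1, 2] / [3, 4]
  Insert 5 (step 5): P = [1, 4, 5] / [6, 7];  Q = [1, 2, 5] / [3, 4]
  Insert 3 (step 6): P = [1, 3, 5] / [4, 7] / [6];  Q = [1, 2, 5] / [3, 4] / [6]
  Insert 2 (step 7): P = [1, 2, 5] / [3, 7] / [4] / [6];  Q = [1, 2, 5] / [3, 4] / [6] / [7]
Final shape: (3, 2, 1, 1).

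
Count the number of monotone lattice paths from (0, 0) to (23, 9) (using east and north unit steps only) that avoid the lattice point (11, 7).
Number of paths = 25152816

Total paths from (0, 0) to (23, 9): C(32, 23) = 28048800. Paths through (11, 7): (paths (0, 0) → (11, 7)) × (paths (11, 7) → (23, 9)) = C(18, 11) · C(14, 12) = 31824 · 91 = 2895984. Avoidance count = 28048800 − 2895984 = 25152816.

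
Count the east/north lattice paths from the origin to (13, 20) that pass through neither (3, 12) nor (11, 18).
Number of paths = 353871000

Inclusion–exclusion. Total paths: C(33, 13) = 573166440. Through P₁: C(15, 3)·C(18, 10) = 19909890. Through P₂: C(29, 11)·C(4, 2) = 207583740. Since P₁ is strictly southwest of P₂, a monotone path through both must visit P₁ then P₂; paths through both = C(15, 3)·C(14, 8)·C(4, 2) = 8198190. Avoid both = 573166440 − 19909890 − 207583740 + 8198190 = 353871000.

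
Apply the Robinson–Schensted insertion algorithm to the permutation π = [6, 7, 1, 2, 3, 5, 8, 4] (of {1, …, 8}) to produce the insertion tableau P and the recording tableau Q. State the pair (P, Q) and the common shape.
P = [1, 2, 3, 4, 8] / [5, 7] / [6];  Q = [1, 2, 5, 6, 7] / [3, 4] / [8];  common shape = (5, 2, 1)

Row-insert the values π_1, π_2, … into P one at a time, bumping the leftmost entry strictly greater than the inserted value down to the next row. The recording tableau Q records, in position (i, j), the step at which that cell was added to P.
  Insert 6 (step 1): P = [6];  Q = [1]
  Insert 7 (step 2): P = [6, 7];  Q = [1, 2]
  Insert 1 (step 3): P = [1, 7] / [6];  Q = [1, 2] / [3]
  Insert 2 (step 4): P = [1, 2] / [6, 7];  Q = [1, 2] / [3, 4]
  Insert 3 (step 5): P = [1, 2, 3] / [6, 7];  Q = [1, 2, 5] / [3, 4]
  Insert 5 (step 6): P = [1, 2, 3, 5] / [6, 7];  Q = [1, 2, 5, 6] / [3, 4]
  Insert 8 (step 7): P = [1, 2, 3, 5, 8] / [6, 7];  Q = [1, 2, 5, 6, 7] / [3, 4]
  Insert 4 (step 8): P = [1, 2, 3, 4, 8] / [5, 7] / [6];  Q = [1, 2, 5, 6, 7] / [3, 4] / [8]
Final shape: (5, 2, 1).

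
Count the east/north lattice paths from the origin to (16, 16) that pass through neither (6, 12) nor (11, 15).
Number of paths = 542378370

Inclusion–exclusion. Total paths: C(32, 16) = 601080390. Through P₁: C(18, 6)·C(14, 10) = 18582564. Through P₂: C(26, 11)·C(6, 5) = 46356960. Since P₁ is strictly southwest of P₂, a monotone path through both must visit P₁ then P₂; paths through both = C(18, 6)·C(8, 5)·C(6, 5) = 6237504. Avoid both = 601080390 − 18582564 − 46356960 + 6237504 = 542378370.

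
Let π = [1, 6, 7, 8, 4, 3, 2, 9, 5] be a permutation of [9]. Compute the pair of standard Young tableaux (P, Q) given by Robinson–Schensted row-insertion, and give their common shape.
P = [1, 2, 5, 8, 9] / [3, 7] / [4] / [6];  Q = [1, 2, 3, 4, 8] / [5, 9] / [6] / [7];  common shape = (5, 2, 1, 1)

Row-insert the values π_1, π_2, … into P one at a time, bumping the leftmost entry strictly greater than the inserted value down to the next row. The recording tableau Q records, in position (i, j), the step at which that cell was added to P.
  Insert 1 (step 1): P = [1];  Q = [1]
  Insert 6 (step 2): P = [1, 6];  Q = [1, 2]
  Insert 7 (step 3): P = [1, 6, 7];  Q = [1, 2, 3]
  Insert 8 (step 4): P = [1, 6, 7, 8];  Q = [1, 2, 3, 4]
  Insert 4 (step 5): P = [1, 4, 7, 8] / [6];  Q = [1, 2, 3, 4] / [5]
  Insert 3 (step 6): P = [1, 3, 7, 8] / [4] / [6];  Q = [1, 2, 3, 4] / [5] / [6]
  Insert 2 (step 7): P = [1, 2, 7, 8] / [3] / [4] / [6];  Q = [1, 2, 3, 4] / [5] / [6] / [7]
  Insert 9 (step 8): P = [1, 2, 7, 8, 9] / [3] / [4] / [6];  Q = [1, 2, 3, 4, 8] / [5] / [6] / [7]
  Insert 5 (step 9): P = [1, 2, 5, 8, 9] / [3, 7] / [4] / [6];  Q = [1, 2, 3, 4, 8] / [5, 9] / [6] / [7]
Final shape: (5, 2, 1, 1).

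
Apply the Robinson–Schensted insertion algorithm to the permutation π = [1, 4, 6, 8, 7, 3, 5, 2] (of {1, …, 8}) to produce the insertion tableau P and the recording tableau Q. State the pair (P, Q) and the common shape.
P = [1, 2, 5, 7] / [3, 6] / [4] / [8];  Q = [1, 2, 3, 4] / [5, 7] / [6] / [8];  common shape = (4, 2, 1, 1)

Row-insert the values π_1, π_2, … into P one at a time, bumping the leftmost entry strictly greater than the inserted value down to the next row. The recording tableau Q records, in position (i, j), the step at which that cell was added to P.
  Insert 1 (step 1): P = [1];  Q = [1]
  Insert 4 (step 2): P = [1, 4];  Q = [1, 2]
  Insert 6 (step 3): P = [1, 4, 6];  Q = [1, 2, 3]
  Insert 8 (step 4): P = [1, 4, 6, 8];  Q = [1, 2, 3, 4]
  Insert 7 (step 5): P = [1, 4, 6, 7] / [8];  Q = [1, 2, 3, 4] / [5]
  Insert 3 (step 6): P = [1, 3, 6, 7] / [4] / [8];  Q = [1, 2, 3, 4] / [5] / [6]
  Insert 5 (step 7): P = [1, 3, 5, 7] / [4, 6] / [8];  Q = [1, 2, 3, 4] / [5, 7] / [6]
  Insert 2 (step 8): P = [1, 2, 5, 7] / [3, 6] / [4] / [8];  Q = [1, 2, 3, 4] / [5, 7] / [6] / [8]
Final shape: (4, 2, 1, 1).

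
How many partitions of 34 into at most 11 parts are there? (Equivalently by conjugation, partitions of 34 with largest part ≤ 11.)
p(34, parts ≤ 11) = 7972

Use the recurrence p(n, m) = p(n, m−1) + p(n−m, m): either the largest part is < m (count p(n, m−1)) or the largest part is exactly m (remove one copy of m, count p(n−m, m)). With p(0, ·) = 1 this gives p(34, parts ≤ 11) = 7972. (By conjugating Young diagrams, this also counts partitions of 34 into at most 11 parts.)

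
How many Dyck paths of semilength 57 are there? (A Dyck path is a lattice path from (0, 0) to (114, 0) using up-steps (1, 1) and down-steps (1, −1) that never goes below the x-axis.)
C_57 = 26700952856774851904245220912664

These Dyck paths are counted by the Catalan number C_n = (1/(n + 1)) · C(2n, n). For n = 57: C_57 = (1/58) · C(114, 57) = 1548655265692941410446222812934512/58 = 26700952856774851904245220912664.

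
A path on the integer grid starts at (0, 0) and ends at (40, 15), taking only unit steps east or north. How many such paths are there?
Number of paths = 11899700525790

A monotone lattice path from (0, 0) to (40, 15) consists of 40 east steps and 15 north steps in some order, so it is determined by which 40 of the 55 steps are east. The count is C(55, 40) = 11899700525790.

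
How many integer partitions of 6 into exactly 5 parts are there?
p(6, 5 parts) = 1

Partitions of n into exactly k parts ↔ partitions of n − k into at most k parts (subtract 1 from each part). For n = 6, k = 5, the partitions are: 2+1+1+1+1. Count = 1.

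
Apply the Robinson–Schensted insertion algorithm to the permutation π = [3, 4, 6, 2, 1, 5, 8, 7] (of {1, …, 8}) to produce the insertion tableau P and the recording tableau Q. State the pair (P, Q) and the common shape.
P = [1, 4, 5, 7] / [2, 6, 8] / [3];  Q = [1, 2, 3, 7] / [4, 6, 8] / [5];  common shape = (4, 3, 1)

Row-insert the values π_1, π_2, … into P one at a time, bumping the leftmost entry strictly greater than the inserted value down to the next row. The recording tableau Q records, in position (i, j), the step at which that cell was added to P.
  Insert 3 (step 1): P = [3];  Q = [1]
  Insert 4 (step 2): P = [3, 4];  Q = [1, 2]
  Insert 6 (step 3): P = [3, 4, 6];  Q = [1, 2, 3]
  Insert 2 (step 4): P = [2, 4, 6] / [3];  Q = [1, 2, 3] / [4]
  Insert 1 (step 5): P = [1, 4, 6] / [2] / [3];  Q = [1, 2, 3] / [4] / [5]
  Insert 5 (step 6): P = [1, 4, 5] / [2, 6] / [3];  Q = [1, 2, 3] / [4, 6] / [5]
  Insert 8 (step 7): P = [1, 4, 5, 8] / [2, 6] / [3];  Q = [1, 2, 3, 7] / [4, 6] / [5]
  Insert 7 (step 8): P = [1, 4, 5, 7] / [2, 6, 8] / [3];  Q = [1, 2, 3, 7] / [4, 6, 8] / [5]
Final shape: (4, 3, 1).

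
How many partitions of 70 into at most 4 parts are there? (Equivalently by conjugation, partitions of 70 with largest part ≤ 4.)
p(70, parts ≤ 4) = 2928

Use the recurrence p(n, m) = p(n, m−1) + p(n−m, m): either the largest part is < m (count p(n, m−1)) or the largest part is exactly m (remove one copy of m, count p(n−m, m)). With p(0, ·) = 1 this gives p(70, parts ≤ 4) = 2928. (By conjugating Young diagrams, this also counts partitions of 70 into at most 4 parts.)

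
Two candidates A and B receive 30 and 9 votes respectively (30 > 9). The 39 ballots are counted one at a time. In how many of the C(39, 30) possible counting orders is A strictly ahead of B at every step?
Strict-lead orderings = 114108148

Total orderings of the 39 votes with 30 for A: C(39, 30) = 211915132. By the Bertrand ballot formula (Cycle Lemma / reflection principle), the number of orderings in which A is strictly ahead of B throughout is (p − q)/(p + q) · C(p + q, p) = (30 − 9)/(30 + 9) · 211915132 = 114108148.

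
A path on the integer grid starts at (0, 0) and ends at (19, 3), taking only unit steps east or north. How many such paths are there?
Number of paths = 1540

A monotone lattice path from (0, 0) to (19, 3) consists of 19 east steps and 3 north steps in some order, so it is determined by which 19 of the 22 steps are east. The count is C(22, 19) = 1540.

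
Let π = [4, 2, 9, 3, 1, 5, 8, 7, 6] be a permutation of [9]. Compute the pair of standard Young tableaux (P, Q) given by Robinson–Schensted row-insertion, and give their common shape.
P = [1, 3, 5, 6] / [2, 7] / [4, 8] / [9];  Q = [1, 3, 6, 7] / [2, 4] / [5, 8] / [9];  common shape = (4, 2, 2, 1)

Row-insert the values π_1, π_2, … into P one at a time, bumping the leftmost entry strictly greater than the inserted value down to the next row. The recording tableau Q records, in position (i, j), the step at which that cell was added to P.
  Insert 4 (step 1): P = [4];  Q = [1]
  Insert 2 (step 2): P = [2] / [4];  Q = [1] / [2]
  Insert 9 (step 3): P = [2, 9] / [4];  Q = [1, 3] / [2]
  Insert 3 (step 4): P = [2, 3] / [4, 9];  Q = [1, 3] / [2, 4]
  Insert 1 (step 5): P = [1, 3] / [2, 9] / [4];  Q = [1, 3] / [2, 4] / [5]
  Insert 5 (step 6): P = [1, 3, 5] / [2, 9] / [4];  Q = [1, 3, 6] / [2, 4] / [5]
  Insert 8 (step 7): P = [1, 3, 5, 8] / [2, 9] / [4];  Q = [1, 3, 6, 7] / [2, 4] / [5]
  Insert 7 (step 8): P = [1, 3, 5, 7] / [2, 8] / [4, 9];  Q = [1, 3, 6, 7] / [2, 4] / [5, 8]
  Insert 6 (step 9): P = [1, 3, 5, 6] / [2, 7] / [4, 8] / [9];  Q = [1, 3, 6, 7] / [2, 4] / [5, 8] / [9]
Final shape: (4, 2, 2, 1).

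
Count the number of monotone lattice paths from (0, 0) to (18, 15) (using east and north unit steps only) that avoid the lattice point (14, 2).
Number of paths = 1036872720

Total paths from (0, 0) to (18, 15): C(33, 18) = 1037158320. Paths through (14, 2): (paths (0, 0) → (14, 2)) × (paths (14, 2) → (18, 15)) = C(16, 14) · C(17, 4) = 120 · 2380 = 285600. Avoidance count = 1037158320 − 285600 = 1036872720.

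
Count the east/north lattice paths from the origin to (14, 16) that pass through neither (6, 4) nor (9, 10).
Number of paths = 84440019

Inclusion–exclusion. Total paths: C(30, 14) = 145422675. Through P₁: C(10, 6)·C(20, 8) = 26453700. Through P₂: C(19, 9)·C(11, 5) = 42678636. Since P₁ is strictly southwest of P₂, a monotone path through both must visit P₁ then P₂; paths through both = C(10, 6)·C(9, 3)·C(11, 5) = 8149680. Avoid both = 145422675 − 26453700 − 42678636 + 8149680 = 84440019.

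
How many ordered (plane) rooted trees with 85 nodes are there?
C_84 = 270557451039395118028642463289168566420671280440

These ordered rooted trees are counted by the Catalan number C_n = (1/(n + 1)) · C(2n, n). For n = 84: C_84 = (1/85) · C(168, 84) = 22997383338348585032434609379579328145757058837400/85 = 270557451039395118028642463289168566420671280440.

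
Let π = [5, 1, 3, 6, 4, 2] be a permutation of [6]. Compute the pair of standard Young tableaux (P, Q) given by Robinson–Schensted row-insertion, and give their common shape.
P = [1, 2, 4] / [3, 6] / [5];  Q = [1, 3, 4] / [2, 5] / [6];  common shape = (3, 2, 1)

Row-insert the values π_1, π_2, … into P one at a time, bumping the leftmost entry strictly greater than the inserted value down to the next row. The recording tableau Q records, in position (i, j), the step at which that cell was added to P.
  Insert 5 (step 1): P = [5];  Q = [1]
  Insert 1 (step 2): P = [1] / [5];  Q = [1] / [2]
  Insert 3 (step 3): P = [1, 3] / [5];  Q = [1, 3] / [2]
  Insert 6 (step 4): P = [1, 3, 6] / [5];  Q = [1, 3, 4] / [2]
  Insert 4 (step 5): P = [1, 3, 4] / [5, 6];  Q = [1, 3, 4] / [2, 5]
  Insert 2 (step 6): P = [1, 2, 4] / [3, 6] / [5];  Q = [1, 3, 4] / [2, 5] / [6]
Final shape: (3, 2, 1).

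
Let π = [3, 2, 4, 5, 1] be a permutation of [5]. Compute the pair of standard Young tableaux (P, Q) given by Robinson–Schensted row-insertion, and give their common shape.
P = [1, 4, 5] / [2] / [3];  Q = [1, 3, 4] / [2] / [5];  common shape = (3, 1, 1)

Row-insert the values π_1, π_2, … into P one at a time, bumping the leftmost entry strictly greater than the inserted value down to the next row. The recording tableau Q records, in position (i, j), the step at which that cell was added to P.
  Insert 3 (step 1): P = [3];  Q = [1]
  Insert 2 (step 2): P = [2] / [3];  Q = [1] / [2]
  Insert 4 (step 3): P = [2, 4] / [3];  Q = [1, 3] / [2]
  Insert 5 (step 4): P = [2, 4, 5] / [3];  Q = [1, 3, 4] / [2]
  Insert 1 (step 5): P = [1, 4, 5] / [2] / [3];  Q = [1, 3, 4] / [2] / [5]
Final shape: (3, 1, 1).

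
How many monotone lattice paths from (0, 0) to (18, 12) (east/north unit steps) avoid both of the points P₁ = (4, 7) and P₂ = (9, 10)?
Number of paths = 78591595

Inclusion–exclusion. Total paths: C(30, 18) = 86493225. Through P₁: C(11, 4)·C(19, 14) = 3837240. Through P₂: C(19, 9)·C(11, 9) = 5080790. Since P₁ is strictly southwest of P₂, a monotone path through both must visit P₁ then P₂; paths through both = C(11, 4)·C(8, 5)·C(11, 9) = 1016400. Avoid both = 86493225 − 3837240 − 5080790 + 1016400 = 78591595.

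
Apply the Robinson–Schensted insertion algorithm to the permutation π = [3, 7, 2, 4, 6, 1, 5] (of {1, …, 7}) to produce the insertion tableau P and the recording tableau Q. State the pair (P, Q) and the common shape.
P = [1, 4, 5] / [2, 6] / [3, 7];  Q = [1, 2, 5] / [3, 4] / [6, 7];  common shape = (3, 2, 2)

Row-insert the values π_1, π_2, … into P one at a time, bumping the leftmost entry strictly greater than the inserted value down to the next row. The recording tableau Q records, in position (i, j), the step at which that cell was added to P.
  Insert 3 (step 1): P = [3];  Q = [1]
  Insert 7 (step 2): P = [3, 7];  Q = [1, 2]
  Insert 2 (step 3): P = [2, 7] / [3];  Q = [1, 2] / [3]
  Insert 4 (step 4): P = [2, 4] / [3, 7];  Q = [1, 2] / [3, 4]
  Insert 6 (step 5): P = [2, 4, 6] / [3, 7];  Q = [1, 2, 5] / [3, 4]
  Insert 1 (step 6): P = [1, 4, 6] / [2, 7] / [3];  Q = [1, 2, 5] / [3, 4] / [6]
  Insert 5 (step 7): P = [1, 4, 5] / [2, 6] / [3, 7];  Q = [1, 2, 5] / [3, 4] / [6, 7]
Final shape: (3, 2, 2).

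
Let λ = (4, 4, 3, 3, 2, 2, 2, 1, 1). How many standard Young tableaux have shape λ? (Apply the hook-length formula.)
# SYT of shape (4, 4, 3, 3, 2, 2, 2, 1, 1) = 475284810

Hook-length formula: f^λ = n! / Π hook(c), product over all cells c of the Young diagram. For λ = (4, 4, 3, 3, 2, 2, 2, 1, 1), n = 22 boxes. Hook lengths by row (left-to-right, top-to-bottom): [12, 9, 5, 2]; [11, 8, 4, 1]; [9, 6, 2]; [8, 5, 1]; [6, 3]; [5, 2]; [4, 1]; [2]; [1]. Product of hooks = 2364899328000. So f^λ = 22! / 2364899328000 = 1124000727777607680000 / 2364899328000 = 475284810.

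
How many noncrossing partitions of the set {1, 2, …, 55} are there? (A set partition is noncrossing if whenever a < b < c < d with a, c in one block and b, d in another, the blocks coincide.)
C_55 = 1759414616608818870992479875972

These noncrossing partitions are counted by the Catalan number C_n = (1/(n + 1)) · C(2n, n). For n = 55: C_55 = (1/56) · C(110, 55) = 98527218530093856775578873054432/56 = 1759414616608818870992479875972.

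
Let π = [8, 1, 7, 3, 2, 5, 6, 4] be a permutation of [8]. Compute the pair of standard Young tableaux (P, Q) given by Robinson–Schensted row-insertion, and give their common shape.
P = [1, 2, 4, 6] / [3, 5] / [7] / [8];  Q = [1, 3, 6, 7] / [2, 8] / [4] / [5];  common shape = (4, 2, 1, 1)

Row-insert the values π_1, π_2, … into P one at a time, bumping the leftmost entry strictly greater than the inserted value down to the next row. The recording tableau Q records, in position (i, j), the step at which that cell was added to P.
  Insert 8 (step 1): P = [8];  Q = [1]
  Insert 1 (step 2): P = [1] / [8];  Q = [1] / [2]
  Insert 7 (step 3): P = [1, 7] / [8];  Q = [1, 3] / [2]
  Insert 3 (step 4): P = [1, 3] / [7] / [8];  Q = [1, 3] / [2] / [4]
  Insert 2 (step 5): P = [1, 2] / [3] / [7] / [8];  Q = [1, 3] / [2] / [4] / [5]
  Insert 5 (step 6): P = [1, 2, 5] / [3] / [7] / [8];  Q = [1, 3, 6] / [2] / [4] / [5]
  Insert 6 (step 7): P = [1, 2, 5, 6] / [3] / [7] / [8];  Q = [1, 3, 6, 7] / [2] / [4] / [5]
  Insert 4 (step 8): P = [1, 2, 4, 6] / [3, 5] / [7] / [8];  Q = [1, 3, 6, 7] / [2, 8] / [4] / [5]
Final shape: (4, 2, 1, 1).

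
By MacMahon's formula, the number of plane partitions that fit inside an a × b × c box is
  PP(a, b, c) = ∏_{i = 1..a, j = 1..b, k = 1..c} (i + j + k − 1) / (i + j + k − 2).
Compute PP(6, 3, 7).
PP(6, 3, 7) = 131589315

Evaluate the triple product over i = 1..6, j = 1..3, k = 1..7. The factors are (2/1) · (3/2) · (4/3) · (5/4) · (6/5) · (7/6) · (8/7) · (3/2) · … (126 factors total). The numerators and denominators telescope so the product is an integer; carrying out the multiplication exactly gives PP(6, 3, 7) = 131589315.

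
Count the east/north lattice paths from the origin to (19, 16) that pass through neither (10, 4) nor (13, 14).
Number of paths = 3212088628

Inclusion–exclusion. Total paths: C(35, 19) = 4059928950. Through P₁: C(14, 10)·C(21, 9) = 294223930. Through P₂: C(27, 13)·C(8, 6) = 561632400. Since P₁ is strictly southwest of P₂, a monotone path through both must visit P₁ then P₂; paths through both = C(14, 10)·C(13, 3)·C(8, 6) = 8016008. Avoid both = 4059928950 − 294223930 − 561632400 + 8016008 = 3212088628.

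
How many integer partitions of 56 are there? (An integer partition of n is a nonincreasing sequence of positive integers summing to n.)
p(56) = 526823

Compute p(n) via the recurrence p(n, m) = p(n, m−1) + p(n−m, m), where p(n, m) counts partitions of n with all parts ≤ m and p(n) = p(n, n). The base cases are p(0, m) = 1 and p(n, 0) = 0 for n > 0. Filling the table yields p(56) = 526823. (Euler's pentagonal recurrence is an alternative.)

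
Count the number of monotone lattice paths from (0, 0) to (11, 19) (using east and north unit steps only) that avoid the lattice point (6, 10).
Number of paths = 38595284

Total paths from (0, 0) to (11, 19): C(30, 11) = 54627300. Paths through (6, 10): (paths (0, 0) → (6, 10)) × (paths (6, 10) → (11, 19)) = C(16, 6) · C(14, 5) = 8008 · 2002 = 16032016. Avoidance count = 54627300 − 16032016 = 38595284.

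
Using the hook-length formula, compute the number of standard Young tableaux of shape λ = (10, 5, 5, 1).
# SYT of shape (10, 5, 5, 1) = 34186320

Hook-length formula: f^λ = n! / Π hook(c), product over all cells c of the Young diagram. For λ = (10, 5, 5, 1), n = 21 boxes. Hook lengths by row (left-to-right, top-to-bottom): [13, 11, 10, 9, 8, 5, 4, 3, 2, 1]; [7, 5, 4, 3, 2]; [6, 4, 3, 2, 1]; [1]. Product of hooks = 1494484992000. So f^λ = 21! / 1494484992000 = 51090942171709440000 / 1494484992000 = 34186320.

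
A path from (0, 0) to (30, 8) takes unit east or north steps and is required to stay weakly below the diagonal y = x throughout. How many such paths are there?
Number of paths = 36283236

By the reflection principle (André's argument), the number of monotone paths to (30, 8) with n ≤ m that never go above y = x is C(38, 30) − C(38, 31) = 48903492 − 12620256 = 36283236.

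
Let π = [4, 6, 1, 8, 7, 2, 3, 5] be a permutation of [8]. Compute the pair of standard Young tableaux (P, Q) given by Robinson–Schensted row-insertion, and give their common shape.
P = [1, 2, 3, 5] / [4, 6, 7] / [8];  Q = [1, 2, 4, 8] / [3, 5, 7] / [6];  common shape = (4, 3, 1)

Row-insert the values π_1, π_2, … into P one at a time, bumping the leftmost entry strictly greater than the inserted value down to the next row. The recording tableau Q records, in position (i, j), the step at which that cell was added to P.
  Insert 4 (step 1): P = [4];  Q = [1]
  Insert 6 (step 2): P = [4, 6];  Q = [1, 2]
  Insert 1 (step 3): P = [1, 6] / [4];  Q = [1, 2] / [3]
  Insert 8 (step 4): P = [1, 6, 8] / [4];  Q = [1, 2, 4] / [3]
  Insert 7 (step 5): P = [1, 6, 7] / [4, 8];  Q = [1, 2, 4] / [3, 5]
  Insert 2 (step 6): P = [1, 2, 7] / [4, 6] / [8];  Q = [1, 2, 4] / [3, 5] / [6]
  Insert 3 (step 7): P = [1, 2, 3] / [4, 6, 7] / [8];  Q = [1, 2, 4] / [3, 5, 7] / [6]
  Insert 5 (step 8): P = [1, 2, 3, 5] / [4, 6, 7] / [8];  Q = [1, 2, 4, 8] / [3, 5, 7] / [6]
Final shape: (4, 3, 1).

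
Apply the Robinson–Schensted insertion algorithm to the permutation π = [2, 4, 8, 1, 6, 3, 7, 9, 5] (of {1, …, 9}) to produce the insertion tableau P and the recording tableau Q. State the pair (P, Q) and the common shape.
P = [1, 3, 5, 7, 9] / [2, 4, 6] / [8];  Q = [1, 2, 3, 7, 8] / [4, 5, 9] / [6];  common shape = (5, 3, 1)

Row-insert the values π_1, π_2, … into P one at a time, bumping the leftmost entry strictly greater than the inserted value down to the next row. The recording tableau Q records, in position (i, j), the step at which that cell was added to P.
  Insert 2 (step 1): P = [2];  Q = [1]
  Insert 4 (step 2): P = [2, 4];  Q = [1, 2]
  Insert 8 (step 3): P = [2, 4, 8];  Q = [1, 2, 3]
  Insert 1 (step 4): P = [1, 4, 8] / [2];  Q = [1, 2, 3] / [4]
  Insert 6 (step 5): P = [1, 4, 6] / [2, 8];  Q = [1, 2, 3] / [4, 5]
  Insert 3 (step 6): P = [1, 3, 6] / [2, 4] / [8];  Q = [1, 2, 3] / [4, 5] / [6]
  Insert 7 (step 7): P = [1, 3, 6, 7] / [2, 4] / [8];  Q = [1, 2, 3, 7] / [4, 5] / [6]
  Insert 9 (step 8): P = [1, 3, 6, 7, 9] / [2, 4] / [8];  Q = [1, 2, 3, 7, 8] / [4, 5] / [6]
  Insert 5 (step 9): P = [1, 3, 5, 7, 9] / [2, 4, 6] / [8];  Q = [1, 2, 3, 7, 8] / [4, 5, 9] / [6]
Final shape: (5, 3, 1).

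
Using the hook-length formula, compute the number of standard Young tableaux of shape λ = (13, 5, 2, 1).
# SYT of shape (13, 5, 2, 1) = 6802380

Hook-length formula: f^λ = n! / Π hook(c), product over all cells c of the Young diagram. For λ = (13, 5, 2, 1), n = 21 boxes. Hook lengths by row (left-to-right, top-to-bottom): [16, 14, 12, 11, 10, 8, 7, 6, 5, 4, 3, 2, 1]; [7, 5, 3, 2, 1]; [3, 1]; [1]. Product of hooks = 7510745088000. So f^λ = 21! / 7510745088000 = 51090942171709440000 / 7510745088000 = 6802380.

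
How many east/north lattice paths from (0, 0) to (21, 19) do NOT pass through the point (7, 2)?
Number of paths = 121735837500

Total paths from (0, 0) to (21, 19): C(40, 21) = 131282408400. Paths through (7, 2): (paths (0, 0) → (7, 2)) × (paths (7, 2) → (21, 19)) = C(9, 7) · C(31, 14) = 36 · 265182525 = 9546570900. Avoidance count = 131282408400 − 9546570900 = 121735837500.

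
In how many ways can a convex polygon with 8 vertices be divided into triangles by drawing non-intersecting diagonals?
C_6 = 132

These polygon triangulations are counted by the Catalan number C_n = (1/(n + 1)) · C(2n, n). For n = 6: C_6 = (1/7) · C(12, 6) = 924/7 = 132.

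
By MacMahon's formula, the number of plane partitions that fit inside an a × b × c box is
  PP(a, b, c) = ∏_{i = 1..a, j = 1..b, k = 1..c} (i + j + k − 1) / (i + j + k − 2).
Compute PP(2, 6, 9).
PP(2, 6, 9) = 5725720

Evaluate the triple product over i = 1..2, j = 1..6, k = 1..9. The factors are (2/1) · (3/2) · (4/3) · (5/4) · (6/5) · (7/6) · (8/7) · (9/8) · … (108 factors total). The numerators and denominators telescope so the product is an integer; carrying out the multiplication exactly gives PP(2, 6, 9) = 5725720.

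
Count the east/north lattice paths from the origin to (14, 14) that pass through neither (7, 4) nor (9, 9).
Number of paths = 23192880

Inclusion–exclusion. Total paths: C(28, 14) = 40116600. Through P₁: C(11, 7)·C(17, 7) = 6417840. Through P₂: C(18, 9)·C(10, 5) = 12252240. Since P₁ is strictly southwest of P₂, a monotone path through both must visit P₁ then P₂; paths through both = C(11, 7)·C(7, 2)·C(10, 5) = 1746360. Avoid both = 40116600 − 6417840 − 12252240 + 1746360 = 23192880.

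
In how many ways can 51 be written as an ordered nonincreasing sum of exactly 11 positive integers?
p(51, 11 parts) = 20298

Partitions of n into exactly k parts are in bijection with partitions of n − k into at most k parts (subtract 1 from each part). So p(51, exactly 11) = p(40, parts ≤ 11). Computing via the recurrence p(m, j) = p(m, j−1) + p(m−j, j) gives 20298.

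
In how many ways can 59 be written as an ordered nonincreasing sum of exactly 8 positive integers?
p(59, 8 parts) = 33940

Partitions of n into exactly k parts are in bijection with partitions of n − k into at most k parts (subtract 1 from each part). So p(59, exactly 8) = p(51, parts ≤ 8). Computing via the recurrence p(m, j) = p(m, j−1) + p(m−j, j) gives 33940.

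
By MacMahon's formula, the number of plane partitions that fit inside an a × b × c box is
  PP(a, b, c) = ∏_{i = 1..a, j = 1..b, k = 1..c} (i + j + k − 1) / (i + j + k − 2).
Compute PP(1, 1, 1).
PP(1, 1, 1) = 2

Evaluate the triple product over i = 1..1, j = 1..1, k = 1..1. The factors are (2/1). The numerators and denominators telescope so the product is an integer; carrying out the multiplication exactly gives PP(1, 1, 1) = 2.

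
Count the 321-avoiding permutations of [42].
C_42 = 39044429911904443959240

These 321-avoiding permutations are counted by the Catalan number C_n = (1/(n + 1)) · C(2n, n). For n = 42: C_42 = (1/43) · C(84, 42) = 1678910486211891090247320/43 = 39044429911904443959240.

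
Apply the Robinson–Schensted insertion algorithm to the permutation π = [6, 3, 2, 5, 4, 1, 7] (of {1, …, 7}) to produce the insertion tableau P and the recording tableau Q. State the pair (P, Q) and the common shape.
P = [1, 4, 7] / [2, 5] / [3] / [6];  Q = [1, 4, 7] / [2, 5] / [3] / [6];  common shape = (3, 2, 1, 1)

Row-insert the values π_1, π_2, … into P one at a time, bumping the leftmost entry strictly greater than the inserted value down to the next row. The recording tableau Q records, in position (i, j), the step at which that cell was added to P.
  Insert 6 (step 1): P = [6];  Q = [1]
  Insert 3 (step 2): P = [3] / [6];  Q = [1] / [2]
  Insert 2 (step 3): P = [2] / [3] / [6];  Q = [1] / [2] / [3]
  Insert 5 (step 4): P = [2, 5] / [3] / [6];  Q = [1, 4] / [2] / [3]
  Insert 4 (step 5): P = [2, 4] / [3, 5] / [6];  Q = [1, 4] / [2, 5] / [3]
  Insert 1 (step 6): P = [1, 4] / [2, 5] / [3] / [6];  Q = [1, 4] / [2, 5] / [3] / [6]
  Insert 7 (step 7): P = [1, 4, 7] / [2, 5] / [3] / [6];  Q = [1, 4, 7] / [2, 5] / [3] / [6]
Final shape: (3, 2, 1, 1).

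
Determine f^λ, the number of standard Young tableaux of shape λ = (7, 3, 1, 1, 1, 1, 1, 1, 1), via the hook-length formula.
# SYT of shape (7, 3, 1, 1, 1, 1, 1, 1, 1) = 233376

Hook-length formula: f^λ = n! / Π hook(c), product over all cells c of the Young diagram. For λ = (7, 3, 1, 1, 1, 1, 1, 1, 1), n = 17 boxes. Hook lengths by row (left-to-right, top-to-bottom): [15, 7, 6, 4, 3, 2, 1]; [10, 2, 1]; [7]; [6]; [5]; [4]; [3]; [2]; [1]. Product of hooks = 1524096000. So f^λ = 17! / 1524096000 = 355687428096000 / 1524096000 = 233376.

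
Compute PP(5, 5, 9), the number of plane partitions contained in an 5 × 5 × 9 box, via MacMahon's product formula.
PP(5, 5, 9) = 1566039386912

Evaluate the triple product over i = 1..5, j = 1..5, k = 1..9. The factors are (2/1) · (3/2) · (4/3) · (5/4) · (6/5) · (7/6) · (8/7) · (9/8) · … (225 factors total). The numerators and denominators telescope so the product is an integer; carrying out the multiplication exactly gives PP(5, 5, 9) = 1566039386912.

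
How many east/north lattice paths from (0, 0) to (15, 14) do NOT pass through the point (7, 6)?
Number of paths = 55473840

Total paths from (0, 0) to (15, 14): C(29, 15) = 77558760. Paths through (7, 6): (paths (0, 0) → (7, 6)) × (paths (7, 6) → (15, 14)) = C(13, 7) · C(16, 8) = 1716 · 12870 = 22084920. Avoidance count = 77558760 − 22084920 = 55473840.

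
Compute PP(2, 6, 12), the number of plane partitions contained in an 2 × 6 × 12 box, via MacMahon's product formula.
PP(2, 6, 12) = 71954064

Evaluate the triple product over i = 1..2, j = 1..6, k = 1..12. The factors are (2/1) · (3/2) · (4/3) · (5/4) · (6/5) · (7/6) · (8/7) · (9/8) · … (144 factors total). The numerators and denominators telescope so the product is an integer; carrying out the multiplication exactly gives PP(2, 6, 12) = 71954064.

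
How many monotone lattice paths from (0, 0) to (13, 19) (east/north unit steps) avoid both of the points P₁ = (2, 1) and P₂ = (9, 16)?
Number of paths = 189984725

Inclusion–exclusion. Total paths: C(32, 13) = 347373600. Through P₁: C(3, 2)·C(29, 11) = 103791870. Through P₂: C(25, 9)·C(7, 4) = 71504125. Since P₁ is strictly southwest of P₂, a monotone path through both must visit P₁ then P₂; paths through both = C(3, 2)·C(22, 7)·C(7, 4) = 17907120. Avoid both = 347373600 − 103791870 − 71504125 + 17907120 = 189984725.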